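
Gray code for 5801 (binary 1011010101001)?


Binary: 1011010101001
Gray code: G = B XOR (B >> 1)
B >> 1 = 0101101010100
1011010101001 XOR 0101101010100:
  1 XOR 0 = 1
  0 XOR 1 = 1
  1 XOR 0 = 1
  1 XOR 1 = 0
  0 XOR 1 = 1
  1 XOR 0 = 1
  0 XOR 1 = 1
  1 XOR 0 = 1
  0 XOR 1 = 1
  1 XOR 0 = 1
  0 XOR 1 = 1
  0 XOR 0 = 0
  1 XOR 0 = 1
= 1110111111101


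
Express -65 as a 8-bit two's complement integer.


Original: 01000001
Step 1 - Invert all bits: 10111110
Step 2 - Add 1: 10111110 + 1
= 10111111 (represents -65)


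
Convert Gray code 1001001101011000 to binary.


Gray code: 1001001101011000
MSB stays the same: 1
Each subsequent bit = prev_binary XOR current_gray:
  B[1] = 1 XOR 0 = 1
  B[2] = 1 XOR 0 = 1
  B[3] = 1 XOR 1 = 0
  B[4] = 0 XOR 0 = 0
  B[5] = 0 XOR 0 = 0
  B[6] = 0 XOR 1 = 1
  B[7] = 1 XOR 1 = 0
  B[8] = 0 XOR 0 = 0
  B[9] = 0 XOR 1 = 1
  B[10] = 1 XOR 0 = 1
  B[11] = 1 XOR 1 = 0
  B[12] = 0 XOR 1 = 1
  B[13] = 1 XOR 0 = 1
  B[14] = 1 XOR 0 = 1
  B[15] = 1 XOR 0 = 1
= 1110001001101111 (57967 decimal)


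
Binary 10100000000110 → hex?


Group into 4-bit nibbles: 0010100000000110
  0010 = 2
  1000 = 8
  0000 = 0
  0110 = 6
= 0x2806


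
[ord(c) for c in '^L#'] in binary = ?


String: '^L#'  (3 characters)
Per-character ASCII lookup:
  '^': special character: '^' = 94 → 1011110
  'L': uppercase starts at 65: 'L' = 65 + 11 = 76 → 1001100
  '#': special character: '#' = 35 → 100011
= 1011110 1001100 100011


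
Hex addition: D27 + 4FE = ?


Align and add column by column (LSB to MSB, each column mod 16 with carry):
  0D27
+ 04FE
  ----
  col 0: 7(7) + E(14) + 0 (carry in) = 21 → 5(5), carry out 1
  col 1: 2(2) + F(15) + 1 (carry in) = 18 → 2(2), carry out 1
  col 2: D(13) + 4(4) + 1 (carry in) = 18 → 2(2), carry out 1
  col 3: 0(0) + 0(0) + 1 (carry in) = 1 → 1(1), carry out 0
Reading digits MSB→LSB: 1225
Strip leading zeros: 1225
= 0x1225


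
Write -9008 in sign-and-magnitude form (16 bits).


Sign bit: 1 (negative)
Magnitude: 9008 = 010001100110000
= 1010001100110000


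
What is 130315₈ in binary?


Each octal digit → 3 binary bits:
  1 = 001
  3 = 011
  0 = 000
  3 = 011
  1 = 001
  5 = 101
Concatenate: 001 011 000 011 001 101
= 001011000011001101


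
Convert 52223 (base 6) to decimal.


Positional values (base 6):
  3 × 6^0 = 3 × 1 = 3
  2 × 6^1 = 2 × 6 = 12
  2 × 6^2 = 2 × 36 = 72
  2 × 6^3 = 2 × 216 = 432
  5 × 6^4 = 5 × 1296 = 6480
Sum = 3 + 12 + 72 + 432 + 6480
= 6999


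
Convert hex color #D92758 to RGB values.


Hex: #D92758
R = D9₁₆ = 217
G = 27₁₆ = 39
B = 58₁₆ = 88
= RGB(217, 39, 88)


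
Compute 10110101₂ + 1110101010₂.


Align and add column by column (LSB to MSB, carry propagating):
  00010110101
+ 01110101010
  -----------
  col 0: 1 + 0 + 0 (carry in) = 1 → bit 1, carry out 0
  col 1: 0 + 1 + 0 (carry in) = 1 → bit 1, carry out 0
  col 2: 1 + 0 + 0 (carry in) = 1 → bit 1, carry out 0
  col 3: 0 + 1 + 0 (carry in) = 1 → bit 1, carry out 0
  col 4: 1 + 0 + 0 (carry in) = 1 → bit 1, carry out 0
  col 5: 1 + 1 + 0 (carry in) = 2 → bit 0, carry out 1
  col 6: 0 + 0 + 1 (carry in) = 1 → bit 1, carry out 0
  col 7: 1 + 1 + 0 (carry in) = 2 → bit 0, carry out 1
  col 8: 0 + 1 + 1 (carry in) = 2 → bit 0, carry out 1
  col 9: 0 + 1 + 1 (carry in) = 2 → bit 0, carry out 1
  col 10: 0 + 0 + 1 (carry in) = 1 → bit 1, carry out 0
Reading bits MSB→LSB: 10001011111
Strip leading zeros: 10001011111
= 10001011111


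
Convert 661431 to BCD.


Each digit → 4-bit binary:
  6 → 0110
  6 → 0110
  1 → 0001
  4 → 0100
  3 → 0011
  1 → 0001
= 0110 0110 0001 0100 0011 0001


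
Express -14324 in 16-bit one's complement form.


Original: 0011011111110100
Invert all bits:
  bit 0: 0 → 1
  bit 1: 0 → 1
  bit 2: 1 → 0
  bit 3: 1 → 0
  bit 4: 0 → 1
  bit 5: 1 → 0
  bit 6: 1 → 0
  bit 7: 1 → 0
  bit 8: 1 → 0
  bit 9: 1 → 0
  bit 10: 1 → 0
  bit 11: 1 → 0
  bit 12: 0 → 1
  bit 13: 1 → 0
  bit 14: 0 → 1
  bit 15: 0 → 1
= 1100100000001011


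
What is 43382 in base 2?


Divide by 2 repeatedly:
43382 ÷ 2 = 21691 remainder 0
21691 ÷ 2 = 10845 remainder 1
10845 ÷ 2 = 5422 remainder 1
5422 ÷ 2 = 2711 remainder 0
2711 ÷ 2 = 1355 remainder 1
1355 ÷ 2 = 677 remainder 1
677 ÷ 2 = 338 remainder 1
338 ÷ 2 = 169 remainder 0
169 ÷ 2 = 84 remainder 1
84 ÷ 2 = 42 remainder 0
42 ÷ 2 = 21 remainder 0
21 ÷ 2 = 10 remainder 1
10 ÷ 2 = 5 remainder 0
5 ÷ 2 = 2 remainder 1
2 ÷ 2 = 1 remainder 0
1 ÷ 2 = 0 remainder 1
Reading remainders bottom-up:
= 1010100101110110


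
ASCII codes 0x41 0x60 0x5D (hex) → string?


Codes (hex): 0x41 0x60 0x5D
Per-code ASCII lookup:
  0x41 = 65  (range 65-90: uppercase, 65 - 65 = 0) → 'A'
  0x60 = 96  (special character) → '`'
  0x5D = 93  (special character) → ']'
= 'A`]'


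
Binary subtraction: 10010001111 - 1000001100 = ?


Align and subtract column by column (LSB to MSB, borrowing when needed):
  10010001111
- 01000001100
  -----------
  col 0: (1 - 0 borrow-in) - 0 → 1 - 0 = 1, borrow out 0
  col 1: (1 - 0 borrow-in) - 0 → 1 - 0 = 1, borrow out 0
  col 2: (1 - 0 borrow-in) - 1 → 1 - 1 = 0, borrow out 0
  col 3: (1 - 0 borrow-in) - 1 → 1 - 1 = 0, borrow out 0
  col 4: (0 - 0 borrow-in) - 0 → 0 - 0 = 0, borrow out 0
  col 5: (0 - 0 borrow-in) - 0 → 0 - 0 = 0, borrow out 0
  col 6: (0 - 0 borrow-in) - 0 → 0 - 0 = 0, borrow out 0
  col 7: (1 - 0 borrow-in) - 0 → 1 - 0 = 1, borrow out 0
  col 8: (0 - 0 borrow-in) - 0 → 0 - 0 = 0, borrow out 0
  col 9: (0 - 0 borrow-in) - 1 → borrow from next column: (0+2) - 1 = 1, borrow out 1
  col 10: (1 - 1 borrow-in) - 0 → 0 - 0 = 0, borrow out 0
Reading bits MSB→LSB: 01010000011
Strip leading zeros: 1010000011
= 1010000011


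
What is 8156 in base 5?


Divide by 5 repeatedly:
8156 ÷ 5 = 1631 remainder 1
1631 ÷ 5 = 326 remainder 1
326 ÷ 5 = 65 remainder 1
65 ÷ 5 = 13 remainder 0
13 ÷ 5 = 2 remainder 3
2 ÷ 5 = 0 remainder 2
Reading remainders bottom-up:
= 230111


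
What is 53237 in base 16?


Divide by 16 repeatedly:
53237 ÷ 16 = 3327 remainder 5 (5)
3327 ÷ 16 = 207 remainder 15 (F)
207 ÷ 16 = 12 remainder 15 (F)
12 ÷ 16 = 0 remainder 12 (C)
Reading remainders bottom-up:
= 0xCFF5


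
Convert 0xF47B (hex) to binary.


Each hex digit → 4 binary bits:
  F = 1111
  4 = 0100
  7 = 0111
  B = 1011
Concatenate: 1111 0100 0111 1011
= 1111010001111011


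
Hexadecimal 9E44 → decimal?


Positional values:
Position 0: 4 × 16^0 = 4 × 1 = 4
Position 1: 4 × 16^1 = 4 × 16 = 64
Position 2: E × 16^2 = 14 × 256 = 3584
Position 3: 9 × 16^3 = 9 × 4096 = 36864
Sum = 4 + 64 + 3584 + 36864
= 40516


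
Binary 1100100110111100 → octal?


Group into 3-bit groups: 001100100110111100
  001 = 1
  100 = 4
  100 = 4
  110 = 6
  111 = 7
  100 = 4
= 0o144674


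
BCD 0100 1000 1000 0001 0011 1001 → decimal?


Each 4-bit group → digit:
  0100 → 4
  1000 → 8
  1000 → 8
  0001 → 1
  0011 → 3
  1001 → 9
= 488139


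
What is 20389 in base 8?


Divide by 8 repeatedly:
20389 ÷ 8 = 2548 remainder 5
2548 ÷ 8 = 318 remainder 4
318 ÷ 8 = 39 remainder 6
39 ÷ 8 = 4 remainder 7
4 ÷ 8 = 0 remainder 4
Reading remainders bottom-up:
= 0o47645


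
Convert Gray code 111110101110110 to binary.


Gray code: 111110101110110
MSB stays the same: 1
Each subsequent bit = prev_binary XOR current_gray:
  B[1] = 1 XOR 1 = 0
  B[2] = 0 XOR 1 = 1
  B[3] = 1 XOR 1 = 0
  B[4] = 0 XOR 1 = 1
  B[5] = 1 XOR 0 = 1
  B[6] = 1 XOR 1 = 0
  B[7] = 0 XOR 0 = 0
  B[8] = 0 XOR 1 = 1
  B[9] = 1 XOR 1 = 0
  B[10] = 0 XOR 1 = 1
  B[11] = 1 XOR 0 = 1
  B[12] = 1 XOR 1 = 0
  B[13] = 0 XOR 1 = 1
  B[14] = 1 XOR 0 = 1
= 101011001011011 (22107 decimal)


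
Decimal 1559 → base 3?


Divide by 3 repeatedly:
1559 ÷ 3 = 519 remainder 2
519 ÷ 3 = 173 remainder 0
173 ÷ 3 = 57 remainder 2
57 ÷ 3 = 19 remainder 0
19 ÷ 3 = 6 remainder 1
6 ÷ 3 = 2 remainder 0
2 ÷ 3 = 0 remainder 2
Reading remainders bottom-up:
= 2010202


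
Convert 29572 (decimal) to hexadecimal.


Divide by 16 repeatedly:
29572 ÷ 16 = 1848 remainder 4 (4)
1848 ÷ 16 = 115 remainder 8 (8)
115 ÷ 16 = 7 remainder 3 (3)
7 ÷ 16 = 0 remainder 7 (7)
Reading remainders bottom-up:
= 0x7384


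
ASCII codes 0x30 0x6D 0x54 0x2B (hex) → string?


Codes (hex): 0x30 0x6D 0x54 0x2B
Per-code ASCII lookup:
  0x30 = 48  (range 48-57: digits, 48 - 48 = 0) → '0'
  0x6D = 109  (range 97-122: lowercase, 109 - 97 = 12) → 'm'
  0x54 = 84  (range 65-90: uppercase, 84 - 65 = 19) → 'T'
  0x2B = 43  (special character) → '+'
= '0mT+'


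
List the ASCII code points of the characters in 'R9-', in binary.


String: 'R9-'  (3 characters)
Per-character ASCII lookup:
  'R': uppercase starts at 65: 'R' = 65 + 17 = 82 → 1010010
  '9': digits start at 48: '9' = 48 + 9 = 57 → 111001
  '-': special character: '-' = 45 → 101101
= 1010010 111001 101101


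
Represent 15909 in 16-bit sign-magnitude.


Sign bit: 0 (positive)
Magnitude: 15909 = 011111000100101
= 0011111000100101


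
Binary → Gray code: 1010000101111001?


Binary: 1010000101111001
Gray code: G = B XOR (B >> 1)
B >> 1 = 0101000010111100
1010000101111001 XOR 0101000010111100:
  1 XOR 0 = 1
  0 XOR 1 = 1
  1 XOR 0 = 1
  0 XOR 1 = 1
  0 XOR 0 = 0
  0 XOR 0 = 0
  0 XOR 0 = 0
  1 XOR 0 = 1
  0 XOR 1 = 1
  1 XOR 0 = 1
  1 XOR 1 = 0
  1 XOR 1 = 0
  1 XOR 1 = 0
  0 XOR 1 = 1
  0 XOR 0 = 0
  1 XOR 0 = 1
= 1111000111000101


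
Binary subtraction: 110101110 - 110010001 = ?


Align and subtract column by column (LSB to MSB, borrowing when needed):
  110101110
- 110010001
  ---------
  col 0: (0 - 0 borrow-in) - 1 → borrow from next column: (0+2) - 1 = 1, borrow out 1
  col 1: (1 - 1 borrow-in) - 0 → 0 - 0 = 0, borrow out 0
  col 2: (1 - 0 borrow-in) - 0 → 1 - 0 = 1, borrow out 0
  col 3: (1 - 0 borrow-in) - 0 → 1 - 0 = 1, borrow out 0
  col 4: (0 - 0 borrow-in) - 1 → borrow from next column: (0+2) - 1 = 1, borrow out 1
  col 5: (1 - 1 borrow-in) - 0 → 0 - 0 = 0, borrow out 0
  col 6: (0 - 0 borrow-in) - 0 → 0 - 0 = 0, borrow out 0
  col 7: (1 - 0 borrow-in) - 1 → 1 - 1 = 0, borrow out 0
  col 8: (1 - 0 borrow-in) - 1 → 1 - 1 = 0, borrow out 0
Reading bits MSB→LSB: 000011101
Strip leading zeros: 11101
= 11101


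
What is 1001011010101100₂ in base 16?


Group into 4-bit nibbles: 1001011010101100
  1001 = 9
  0110 = 6
  1010 = A
  1100 = C
= 0x96AC


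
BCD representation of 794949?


Each digit → 4-bit binary:
  7 → 0111
  9 → 1001
  4 → 0100
  9 → 1001
  4 → 0100
  9 → 1001
= 0111 1001 0100 1001 0100 1001


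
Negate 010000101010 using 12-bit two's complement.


Original: 010000101010
Step 1 - Invert all bits: 101111010101
Step 2 - Add 1: 101111010101 + 1
= 101111010110 (represents -1066)


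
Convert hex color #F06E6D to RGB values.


Hex: #F06E6D
R = F0₁₆ = 240
G = 6E₁₆ = 110
B = 6D₁₆ = 109
= RGB(240, 110, 109)


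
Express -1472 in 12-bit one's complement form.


Original: 010111000000
Invert all bits:
  bit 0: 0 → 1
  bit 1: 1 → 0
  bit 2: 0 → 1
  bit 3: 1 → 0
  bit 4: 1 → 0
  bit 5: 1 → 0
  bit 6: 0 → 1
  bit 7: 0 → 1
  bit 8: 0 → 1
  bit 9: 0 → 1
  bit 10: 0 → 1
  bit 11: 0 → 1
= 101000111111


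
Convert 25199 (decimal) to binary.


Divide by 2 repeatedly:
25199 ÷ 2 = 12599 remainder 1
12599 ÷ 2 = 6299 remainder 1
6299 ÷ 2 = 3149 remainder 1
3149 ÷ 2 = 1574 remainder 1
1574 ÷ 2 = 787 remainder 0
787 ÷ 2 = 393 remainder 1
393 ÷ 2 = 196 remainder 1
196 ÷ 2 = 98 remainder 0
98 ÷ 2 = 49 remainder 0
49 ÷ 2 = 24 remainder 1
24 ÷ 2 = 12 remainder 0
12 ÷ 2 = 6 remainder 0
6 ÷ 2 = 3 remainder 0
3 ÷ 2 = 1 remainder 1
1 ÷ 2 = 0 remainder 1
Reading remainders bottom-up:
= 110001001101111


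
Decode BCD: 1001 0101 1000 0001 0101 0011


Each 4-bit group → digit:
  1001 → 9
  0101 → 5
  1000 → 8
  0001 → 1
  0101 → 5
  0011 → 3
= 958153


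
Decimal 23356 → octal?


Divide by 8 repeatedly:
23356 ÷ 8 = 2919 remainder 4
2919 ÷ 8 = 364 remainder 7
364 ÷ 8 = 45 remainder 4
45 ÷ 8 = 5 remainder 5
5 ÷ 8 = 0 remainder 5
Reading remainders bottom-up:
= 0o55474


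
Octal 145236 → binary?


Each octal digit → 3 binary bits:
  1 = 001
  4 = 100
  5 = 101
  2 = 010
  3 = 011
  6 = 110
Concatenate: 001 100 101 010 011 110
= 001100101010011110


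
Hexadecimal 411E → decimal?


Positional values:
Position 0: E × 16^0 = 14 × 1 = 14
Position 1: 1 × 16^1 = 1 × 16 = 16
Position 2: 1 × 16^2 = 1 × 256 = 256
Position 3: 4 × 16^3 = 4 × 4096 = 16384
Sum = 14 + 16 + 256 + 16384
= 16670


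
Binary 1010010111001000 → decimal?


Positional values:
Bit 3: 1 × 2^3 = 8
Bit 6: 1 × 2^6 = 64
Bit 7: 1 × 2^7 = 128
Bit 8: 1 × 2^8 = 256
Bit 10: 1 × 2^10 = 1024
Bit 13: 1 × 2^13 = 8192
Bit 15: 1 × 2^15 = 32768
Sum = 8 + 64 + 128 + 256 + 1024 + 8192 + 32768
= 42440


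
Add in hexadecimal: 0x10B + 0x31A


Align and add column by column (LSB to MSB, each column mod 16 with carry):
  010B
+ 031A
  ----
  col 0: B(11) + A(10) + 0 (carry in) = 21 → 5(5), carry out 1
  col 1: 0(0) + 1(1) + 1 (carry in) = 2 → 2(2), carry out 0
  col 2: 1(1) + 3(3) + 0 (carry in) = 4 → 4(4), carry out 0
  col 3: 0(0) + 0(0) + 0 (carry in) = 0 → 0(0), carry out 0
Reading digits MSB→LSB: 0425
Strip leading zeros: 425
= 0x425


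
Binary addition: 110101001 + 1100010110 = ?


Align and add column by column (LSB to MSB, carry propagating):
  00110101001
+ 01100010110
  -----------
  col 0: 1 + 0 + 0 (carry in) = 1 → bit 1, carry out 0
  col 1: 0 + 1 + 0 (carry in) = 1 → bit 1, carry out 0
  col 2: 0 + 1 + 0 (carry in) = 1 → bit 1, carry out 0
  col 3: 1 + 0 + 0 (carry in) = 1 → bit 1, carry out 0
  col 4: 0 + 1 + 0 (carry in) = 1 → bit 1, carry out 0
  col 5: 1 + 0 + 0 (carry in) = 1 → bit 1, carry out 0
  col 6: 0 + 0 + 0 (carry in) = 0 → bit 0, carry out 0
  col 7: 1 + 0 + 0 (carry in) = 1 → bit 1, carry out 0
  col 8: 1 + 1 + 0 (carry in) = 2 → bit 0, carry out 1
  col 9: 0 + 1 + 1 (carry in) = 2 → bit 0, carry out 1
  col 10: 0 + 0 + 1 (carry in) = 1 → bit 1, carry out 0
Reading bits MSB→LSB: 10010111111
Strip leading zeros: 10010111111
= 10010111111


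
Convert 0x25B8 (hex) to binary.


Each hex digit → 4 binary bits:
  2 = 0010
  5 = 0101
  B = 1011
  8 = 1000
Concatenate: 0010 0101 1011 1000
= 0010010110111000


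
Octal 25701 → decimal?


Positional values:
Position 0: 1 × 8^0 = 1
Position 1: 0 × 8^1 = 0
Position 2: 7 × 8^2 = 448
Position 3: 5 × 8^3 = 2560
Position 4: 2 × 8^4 = 8192
Sum = 1 + 0 + 448 + 2560 + 8192
= 11201


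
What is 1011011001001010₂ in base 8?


Group into 3-bit groups: 001011011001001010
  001 = 1
  011 = 3
  011 = 3
  001 = 1
  001 = 1
  010 = 2
= 0o133112


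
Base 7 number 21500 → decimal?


Positional values (base 7):
  0 × 7^0 = 0 × 1 = 0
  0 × 7^1 = 0 × 7 = 0
  5 × 7^2 = 5 × 49 = 245
  1 × 7^3 = 1 × 343 = 343
  2 × 7^4 = 2 × 2401 = 4802
Sum = 0 + 0 + 245 + 343 + 4802
= 5390


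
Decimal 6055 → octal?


Divide by 8 repeatedly:
6055 ÷ 8 = 756 remainder 7
756 ÷ 8 = 94 remainder 4
94 ÷ 8 = 11 remainder 6
11 ÷ 8 = 1 remainder 3
1 ÷ 8 = 0 remainder 1
Reading remainders bottom-up:
= 0o13647


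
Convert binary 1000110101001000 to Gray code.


Binary: 1000110101001000
Gray code: G = B XOR (B >> 1)
B >> 1 = 0100011010100100
1000110101001000 XOR 0100011010100100:
  1 XOR 0 = 1
  0 XOR 1 = 1
  0 XOR 0 = 0
  0 XOR 0 = 0
  1 XOR 0 = 1
  1 XOR 1 = 0
  0 XOR 1 = 1
  1 XOR 0 = 1
  0 XOR 1 = 1
  1 XOR 0 = 1
  0 XOR 1 = 1
  0 XOR 0 = 0
  1 XOR 0 = 1
  0 XOR 1 = 1
  0 XOR 0 = 0
  0 XOR 0 = 0
= 1100101111101100


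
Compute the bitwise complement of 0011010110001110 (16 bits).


Original: 0011010110001110
Invert all bits:
  bit 0: 0 → 1
  bit 1: 0 → 1
  bit 2: 1 → 0
  bit 3: 1 → 0
  bit 4: 0 → 1
  bit 5: 1 → 0
  bit 6: 0 → 1
  bit 7: 1 → 0
  bit 8: 1 → 0
  bit 9: 0 → 1
  bit 10: 0 → 1
  bit 11: 0 → 1
  bit 12: 1 → 0
  bit 13: 1 → 0
  bit 14: 1 → 0
  bit 15: 0 → 1
= 1100101001110001


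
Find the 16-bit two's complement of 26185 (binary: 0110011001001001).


Original: 0110011001001001
Step 1 - Invert all bits: 1001100110110110
Step 2 - Add 1: 1001100110110110 + 1
= 1001100110110111 (represents -26185)


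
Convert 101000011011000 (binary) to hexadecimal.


Group into 4-bit nibbles: 0101000011011000
  0101 = 5
  0000 = 0
  1101 = D
  1000 = 8
= 0x50D8


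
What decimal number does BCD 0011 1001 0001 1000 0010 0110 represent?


Each 4-bit group → digit:
  0011 → 3
  1001 → 9
  0001 → 1
  1000 → 8
  0010 → 2
  0110 → 6
= 391826


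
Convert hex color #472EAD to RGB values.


Hex: #472EAD
R = 47₁₆ = 71
G = 2E₁₆ = 46
B = AD₁₆ = 173
= RGB(71, 46, 173)


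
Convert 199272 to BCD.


Each digit → 4-bit binary:
  1 → 0001
  9 → 1001
  9 → 1001
  2 → 0010
  7 → 0111
  2 → 0010
= 0001 1001 1001 0010 0111 0010


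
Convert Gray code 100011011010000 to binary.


Gray code: 100011011010000
MSB stays the same: 1
Each subsequent bit = prev_binary XOR current_gray:
  B[1] = 1 XOR 0 = 1
  B[2] = 1 XOR 0 = 1
  B[3] = 1 XOR 0 = 1
  B[4] = 1 XOR 1 = 0
  B[5] = 0 XOR 1 = 1
  B[6] = 1 XOR 0 = 1
  B[7] = 1 XOR 1 = 0
  B[8] = 0 XOR 1 = 1
  B[9] = 1 XOR 0 = 1
  B[10] = 1 XOR 1 = 0
  B[11] = 0 XOR 0 = 0
  B[12] = 0 XOR 0 = 0
  B[13] = 0 XOR 0 = 0
  B[14] = 0 XOR 0 = 0
= 111101101100000 (31584 decimal)


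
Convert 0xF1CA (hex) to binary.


Each hex digit → 4 binary bits:
  F = 1111
  1 = 0001
  C = 1100
  A = 1010
Concatenate: 1111 0001 1100 1010
= 1111000111001010


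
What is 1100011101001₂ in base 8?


Group into 3-bit groups: 001100011101001
  001 = 1
  100 = 4
  011 = 3
  101 = 5
  001 = 1
= 0o14351


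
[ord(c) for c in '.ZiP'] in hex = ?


String: '.ZiP'  (4 characters)
Per-character ASCII lookup:
  '.': special character: '.' = 46 → 0x2E
  'Z': uppercase starts at 65: 'Z' = 65 + 25 = 90 → 0x5A
  'i': lowercase starts at 97: 'i' = 97 + 8 = 105 → 0x69
  'P': uppercase starts at 65: 'P' = 65 + 15 = 80 → 0x50
= 0x2E 0x5A 0x69 0x50


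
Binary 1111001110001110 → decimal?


Positional values:
Bit 1: 1 × 2^1 = 2
Bit 2: 1 × 2^2 = 4
Bit 3: 1 × 2^3 = 8
Bit 7: 1 × 2^7 = 128
Bit 8: 1 × 2^8 = 256
Bit 9: 1 × 2^9 = 512
Bit 12: 1 × 2^12 = 4096
Bit 13: 1 × 2^13 = 8192
Bit 14: 1 × 2^14 = 16384
Bit 15: 1 × 2^15 = 32768
Sum = 2 + 4 + 8 + 128 + 256 + 512 + 4096 + 8192 + 16384 + 32768
= 62350


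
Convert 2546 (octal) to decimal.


Positional values:
Position 0: 6 × 8^0 = 6
Position 1: 4 × 8^1 = 32
Position 2: 5 × 8^2 = 320
Position 3: 2 × 8^3 = 1024
Sum = 6 + 32 + 320 + 1024
= 1382


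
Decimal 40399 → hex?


Divide by 16 repeatedly:
40399 ÷ 16 = 2524 remainder 15 (F)
2524 ÷ 16 = 157 remainder 12 (C)
157 ÷ 16 = 9 remainder 13 (D)
9 ÷ 16 = 0 remainder 9 (9)
Reading remainders bottom-up:
= 0x9DCF


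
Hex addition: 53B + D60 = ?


Align and add column by column (LSB to MSB, each column mod 16 with carry):
  053B
+ 0D60
  ----
  col 0: B(11) + 0(0) + 0 (carry in) = 11 → B(11), carry out 0
  col 1: 3(3) + 6(6) + 0 (carry in) = 9 → 9(9), carry out 0
  col 2: 5(5) + D(13) + 0 (carry in) = 18 → 2(2), carry out 1
  col 3: 0(0) + 0(0) + 1 (carry in) = 1 → 1(1), carry out 0
Reading digits MSB→LSB: 129B
Strip leading zeros: 129B
= 0x129B


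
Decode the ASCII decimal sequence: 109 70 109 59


Codes (decimal): 109 70 109 59
Per-code ASCII lookup:
  109  (range 97-122: lowercase, 109 - 97 = 12) → 'm'
  70  (range 65-90: uppercase, 70 - 65 = 5) → 'F'
  109  (range 97-122: lowercase, 109 - 97 = 12) → 'm'
  59  (special character) → ';'
= 'mFm;'


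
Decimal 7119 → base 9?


Divide by 9 repeatedly:
7119 ÷ 9 = 791 remainder 0
791 ÷ 9 = 87 remainder 8
87 ÷ 9 = 9 remainder 6
9 ÷ 9 = 1 remainder 0
1 ÷ 9 = 0 remainder 1
Reading remainders bottom-up:
= 10680


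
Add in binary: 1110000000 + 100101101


Align and add column by column (LSB to MSB, carry propagating):
  01110000000
+ 00100101101
  -----------
  col 0: 0 + 1 + 0 (carry in) = 1 → bit 1, carry out 0
  col 1: 0 + 0 + 0 (carry in) = 0 → bit 0, carry out 0
  col 2: 0 + 1 + 0 (carry in) = 1 → bit 1, carry out 0
  col 3: 0 + 1 + 0 (carry in) = 1 → bit 1, carry out 0
  col 4: 0 + 0 + 0 (carry in) = 0 → bit 0, carry out 0
  col 5: 0 + 1 + 0 (carry in) = 1 → bit 1, carry out 0
  col 6: 0 + 0 + 0 (carry in) = 0 → bit 0, carry out 0
  col 7: 1 + 0 + 0 (carry in) = 1 → bit 1, carry out 0
  col 8: 1 + 1 + 0 (carry in) = 2 → bit 0, carry out 1
  col 9: 1 + 0 + 1 (carry in) = 2 → bit 0, carry out 1
  col 10: 0 + 0 + 1 (carry in) = 1 → bit 1, carry out 0
Reading bits MSB→LSB: 10010101101
Strip leading zeros: 10010101101
= 10010101101


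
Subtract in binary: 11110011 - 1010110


Align and subtract column by column (LSB to MSB, borrowing when needed):
  11110011
- 01010110
  --------
  col 0: (1 - 0 borrow-in) - 0 → 1 - 0 = 1, borrow out 0
  col 1: (1 - 0 borrow-in) - 1 → 1 - 1 = 0, borrow out 0
  col 2: (0 - 0 borrow-in) - 1 → borrow from next column: (0+2) - 1 = 1, borrow out 1
  col 3: (0 - 1 borrow-in) - 0 → borrow from next column: (-1+2) - 0 = 1, borrow out 1
  col 4: (1 - 1 borrow-in) - 1 → borrow from next column: (0+2) - 1 = 1, borrow out 1
  col 5: (1 - 1 borrow-in) - 0 → 0 - 0 = 0, borrow out 0
  col 6: (1 - 0 borrow-in) - 1 → 1 - 1 = 0, borrow out 0
  col 7: (1 - 0 borrow-in) - 0 → 1 - 0 = 1, borrow out 0
Reading bits MSB→LSB: 10011101
Strip leading zeros: 10011101
= 10011101


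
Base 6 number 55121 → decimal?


Positional values (base 6):
  1 × 6^0 = 1 × 1 = 1
  2 × 6^1 = 2 × 6 = 12
  1 × 6^2 = 1 × 36 = 36
  5 × 6^3 = 5 × 216 = 1080
  5 × 6^4 = 5 × 1296 = 6480
Sum = 1 + 12 + 36 + 1080 + 6480
= 7609


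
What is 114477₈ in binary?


Each octal digit → 3 binary bits:
  1 = 001
  1 = 001
  4 = 100
  4 = 100
  7 = 111
  7 = 111
Concatenate: 001 001 100 100 111 111
= 001001100100111111


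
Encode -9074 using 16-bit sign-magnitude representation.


Sign bit: 1 (negative)
Magnitude: 9074 = 010001101110010
= 1010001101110010


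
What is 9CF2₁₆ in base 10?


Positional values:
Position 0: 2 × 16^0 = 2 × 1 = 2
Position 1: F × 16^1 = 15 × 16 = 240
Position 2: C × 16^2 = 12 × 256 = 3072
Position 3: 9 × 16^3 = 9 × 4096 = 36864
Sum = 2 + 240 + 3072 + 36864
= 40178


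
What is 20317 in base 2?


Divide by 2 repeatedly:
20317 ÷ 2 = 10158 remainder 1
10158 ÷ 2 = 5079 remainder 0
5079 ÷ 2 = 2539 remainder 1
2539 ÷ 2 = 1269 remainder 1
1269 ÷ 2 = 634 remainder 1
634 ÷ 2 = 317 remainder 0
317 ÷ 2 = 158 remainder 1
158 ÷ 2 = 79 remainder 0
79 ÷ 2 = 39 remainder 1
39 ÷ 2 = 19 remainder 1
19 ÷ 2 = 9 remainder 1
9 ÷ 2 = 4 remainder 1
4 ÷ 2 = 2 remainder 0
2 ÷ 2 = 1 remainder 0
1 ÷ 2 = 0 remainder 1
Reading remainders bottom-up:
= 100111101011101


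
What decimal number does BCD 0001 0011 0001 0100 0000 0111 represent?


Each 4-bit group → digit:
  0001 → 1
  0011 → 3
  0001 → 1
  0100 → 4
  0000 → 0
  0111 → 7
= 131407


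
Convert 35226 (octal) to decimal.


Positional values:
Position 0: 6 × 8^0 = 6
Position 1: 2 × 8^1 = 16
Position 2: 2 × 8^2 = 128
Position 3: 5 × 8^3 = 2560
Position 4: 3 × 8^4 = 12288
Sum = 6 + 16 + 128 + 2560 + 12288
= 14998


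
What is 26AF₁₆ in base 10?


Positional values:
Position 0: F × 16^0 = 15 × 1 = 15
Position 1: A × 16^1 = 10 × 16 = 160
Position 2: 6 × 16^2 = 6 × 256 = 1536
Position 3: 2 × 16^3 = 2 × 4096 = 8192
Sum = 15 + 160 + 1536 + 8192
= 9903


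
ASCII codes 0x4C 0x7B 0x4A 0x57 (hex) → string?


Codes (hex): 0x4C 0x7B 0x4A 0x57
Per-code ASCII lookup:
  0x4C = 76  (range 65-90: uppercase, 76 - 65 = 11) → 'L'
  0x7B = 123  (special character) → '{'
  0x4A = 74  (range 65-90: uppercase, 74 - 65 = 9) → 'J'
  0x57 = 87  (range 65-90: uppercase, 87 - 65 = 22) → 'W'
= 'L{JW'


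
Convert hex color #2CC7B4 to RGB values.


Hex: #2CC7B4
R = 2C₁₆ = 44
G = C7₁₆ = 199
B = B4₁₆ = 180
= RGB(44, 199, 180)


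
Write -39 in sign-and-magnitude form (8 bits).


Sign bit: 1 (negative)
Magnitude: 39 = 0100111
= 10100111


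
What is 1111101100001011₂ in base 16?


Group into 4-bit nibbles: 1111101100001011
  1111 = F
  1011 = B
  0000 = 0
  1011 = B
= 0xFB0B


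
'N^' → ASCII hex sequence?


String: 'N^'  (2 characters)
Per-character ASCII lookup:
  'N': uppercase starts at 65: 'N' = 65 + 13 = 78 → 0x4E
  '^': special character: '^' = 94 → 0x5E
= 0x4E 0x5E


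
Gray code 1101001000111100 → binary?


Gray code: 1101001000111100
MSB stays the same: 1
Each subsequent bit = prev_binary XOR current_gray:
  B[1] = 1 XOR 1 = 0
  B[2] = 0 XOR 0 = 0
  B[3] = 0 XOR 1 = 1
  B[4] = 1 XOR 0 = 1
  B[5] = 1 XOR 0 = 1
  B[6] = 1 XOR 1 = 0
  B[7] = 0 XOR 0 = 0
  B[8] = 0 XOR 0 = 0
  B[9] = 0 XOR 0 = 0
  B[10] = 0 XOR 1 = 1
  B[11] = 1 XOR 1 = 0
  B[12] = 0 XOR 1 = 1
  B[13] = 1 XOR 1 = 0
  B[14] = 0 XOR 0 = 0
  B[15] = 0 XOR 0 = 0
= 1001110000101000 (39976 decimal)


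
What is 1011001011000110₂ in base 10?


Positional values:
Bit 1: 1 × 2^1 = 2
Bit 2: 1 × 2^2 = 4
Bit 6: 1 × 2^6 = 64
Bit 7: 1 × 2^7 = 128
Bit 9: 1 × 2^9 = 512
Bit 12: 1 × 2^12 = 4096
Bit 13: 1 × 2^13 = 8192
Bit 15: 1 × 2^15 = 32768
Sum = 2 + 4 + 64 + 128 + 512 + 4096 + 8192 + 32768
= 45766


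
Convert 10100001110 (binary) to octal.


Group into 3-bit groups: 010100001110
  010 = 2
  100 = 4
  001 = 1
  110 = 6
= 0o2416


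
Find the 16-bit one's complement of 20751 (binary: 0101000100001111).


Original: 0101000100001111
Invert all bits:
  bit 0: 0 → 1
  bit 1: 1 → 0
  bit 2: 0 → 1
  bit 3: 1 → 0
  bit 4: 0 → 1
  bit 5: 0 → 1
  bit 6: 0 → 1
  bit 7: 1 → 0
  bit 8: 0 → 1
  bit 9: 0 → 1
  bit 10: 0 → 1
  bit 11: 0 → 1
  bit 12: 1 → 0
  bit 13: 1 → 0
  bit 14: 1 → 0
  bit 15: 1 → 0
= 1010111011110000


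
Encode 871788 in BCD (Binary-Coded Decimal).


Each digit → 4-bit binary:
  8 → 1000
  7 → 0111
  1 → 0001
  7 → 0111
  8 → 1000
  8 → 1000
= 1000 0111 0001 0111 1000 1000


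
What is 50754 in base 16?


Divide by 16 repeatedly:
50754 ÷ 16 = 3172 remainder 2 (2)
3172 ÷ 16 = 198 remainder 4 (4)
198 ÷ 16 = 12 remainder 6 (6)
12 ÷ 16 = 0 remainder 12 (C)
Reading remainders bottom-up:
= 0xC642


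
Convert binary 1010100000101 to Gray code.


Binary: 1010100000101
Gray code: G = B XOR (B >> 1)
B >> 1 = 0101010000010
1010100000101 XOR 0101010000010:
  1 XOR 0 = 1
  0 XOR 1 = 1
  1 XOR 0 = 1
  0 XOR 1 = 1
  1 XOR 0 = 1
  0 XOR 1 = 1
  0 XOR 0 = 0
  0 XOR 0 = 0
  0 XOR 0 = 0
  0 XOR 0 = 0
  1 XOR 0 = 1
  0 XOR 1 = 1
  1 XOR 0 = 1
= 1111110000111


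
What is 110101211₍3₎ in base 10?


Positional values (base 3):
  1 × 3^0 = 1 × 1 = 1
  1 × 3^1 = 1 × 3 = 3
  2 × 3^2 = 2 × 9 = 18
  1 × 3^3 = 1 × 27 = 27
  0 × 3^4 = 0 × 81 = 0
  1 × 3^5 = 1 × 243 = 243
  0 × 3^6 = 0 × 729 = 0
  1 × 3^7 = 1 × 2187 = 2187
  1 × 3^8 = 1 × 6561 = 6561
Sum = 1 + 3 + 18 + 27 + 0 + 243 + 0 + 2187 + 6561
= 9040


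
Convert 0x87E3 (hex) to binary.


Each hex digit → 4 binary bits:
  8 = 1000
  7 = 0111
  E = 1110
  3 = 0011
Concatenate: 1000 0111 1110 0011
= 1000011111100011


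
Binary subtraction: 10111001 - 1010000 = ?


Align and subtract column by column (LSB to MSB, borrowing when needed):
  10111001
- 01010000
  --------
  col 0: (1 - 0 borrow-in) - 0 → 1 - 0 = 1, borrow out 0
  col 1: (0 - 0 borrow-in) - 0 → 0 - 0 = 0, borrow out 0
  col 2: (0 - 0 borrow-in) - 0 → 0 - 0 = 0, borrow out 0
  col 3: (1 - 0 borrow-in) - 0 → 1 - 0 = 1, borrow out 0
  col 4: (1 - 0 borrow-in) - 1 → 1 - 1 = 0, borrow out 0
  col 5: (1 - 0 borrow-in) - 0 → 1 - 0 = 1, borrow out 0
  col 6: (0 - 0 borrow-in) - 1 → borrow from next column: (0+2) - 1 = 1, borrow out 1
  col 7: (1 - 1 borrow-in) - 0 → 0 - 0 = 0, borrow out 0
Reading bits MSB→LSB: 01101001
Strip leading zeros: 1101001
= 1101001


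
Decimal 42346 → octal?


Divide by 8 repeatedly:
42346 ÷ 8 = 5293 remainder 2
5293 ÷ 8 = 661 remainder 5
661 ÷ 8 = 82 remainder 5
82 ÷ 8 = 10 remainder 2
10 ÷ 8 = 1 remainder 2
1 ÷ 8 = 0 remainder 1
Reading remainders bottom-up:
= 0o122552


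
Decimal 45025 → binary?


Divide by 2 repeatedly:
45025 ÷ 2 = 22512 remainder 1
22512 ÷ 2 = 11256 remainder 0
11256 ÷ 2 = 5628 remainder 0
5628 ÷ 2 = 2814 remainder 0
2814 ÷ 2 = 1407 remainder 0
1407 ÷ 2 = 703 remainder 1
703 ÷ 2 = 351 remainder 1
351 ÷ 2 = 175 remainder 1
175 ÷ 2 = 87 remainder 1
87 ÷ 2 = 43 remainder 1
43 ÷ 2 = 21 remainder 1
21 ÷ 2 = 10 remainder 1
10 ÷ 2 = 5 remainder 0
5 ÷ 2 = 2 remainder 1
2 ÷ 2 = 1 remainder 0
1 ÷ 2 = 0 remainder 1
Reading remainders bottom-up:
= 1010111111100001


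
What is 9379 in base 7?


Divide by 7 repeatedly:
9379 ÷ 7 = 1339 remainder 6
1339 ÷ 7 = 191 remainder 2
191 ÷ 7 = 27 remainder 2
27 ÷ 7 = 3 remainder 6
3 ÷ 7 = 0 remainder 3
Reading remainders bottom-up:
= 36226


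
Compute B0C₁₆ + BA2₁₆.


Align and add column by column (LSB to MSB, each column mod 16 with carry):
  0B0C
+ 0BA2
  ----
  col 0: C(12) + 2(2) + 0 (carry in) = 14 → E(14), carry out 0
  col 1: 0(0) + A(10) + 0 (carry in) = 10 → A(10), carry out 0
  col 2: B(11) + B(11) + 0 (carry in) = 22 → 6(6), carry out 1
  col 3: 0(0) + 0(0) + 1 (carry in) = 1 → 1(1), carry out 0
Reading digits MSB→LSB: 16AE
Strip leading zeros: 16AE
= 0x16AE


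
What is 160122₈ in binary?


Each octal digit → 3 binary bits:
  1 = 001
  6 = 110
  0 = 000
  1 = 001
  2 = 010
  2 = 010
Concatenate: 001 110 000 001 010 010
= 001110000001010010


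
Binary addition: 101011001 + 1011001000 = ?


Align and add column by column (LSB to MSB, carry propagating):
  00101011001
+ 01011001000
  -----------
  col 0: 1 + 0 + 0 (carry in) = 1 → bit 1, carry out 0
  col 1: 0 + 0 + 0 (carry in) = 0 → bit 0, carry out 0
  col 2: 0 + 0 + 0 (carry in) = 0 → bit 0, carry out 0
  col 3: 1 + 1 + 0 (carry in) = 2 → bit 0, carry out 1
  col 4: 1 + 0 + 1 (carry in) = 2 → bit 0, carry out 1
  col 5: 0 + 0 + 1 (carry in) = 1 → bit 1, carry out 0
  col 6: 1 + 1 + 0 (carry in) = 2 → bit 0, carry out 1
  col 7: 0 + 1 + 1 (carry in) = 2 → bit 0, carry out 1
  col 8: 1 + 0 + 1 (carry in) = 2 → bit 0, carry out 1
  col 9: 0 + 1 + 1 (carry in) = 2 → bit 0, carry out 1
  col 10: 0 + 0 + 1 (carry in) = 1 → bit 1, carry out 0
Reading bits MSB→LSB: 10000100001
Strip leading zeros: 10000100001
= 10000100001


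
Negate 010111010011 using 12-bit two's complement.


Original: 010111010011
Step 1 - Invert all bits: 101000101100
Step 2 - Add 1: 101000101100 + 1
= 101000101101 (represents -1491)


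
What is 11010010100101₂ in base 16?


Group into 4-bit nibbles: 0011010010100101
  0011 = 3
  0100 = 4
  1010 = A
  0101 = 5
= 0x34A5


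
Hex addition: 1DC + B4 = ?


Align and add column by column (LSB to MSB, each column mod 16 with carry):
  01DC
+ 00B4
  ----
  col 0: C(12) + 4(4) + 0 (carry in) = 16 → 0(0), carry out 1
  col 1: D(13) + B(11) + 1 (carry in) = 25 → 9(9), carry out 1
  col 2: 1(1) + 0(0) + 1 (carry in) = 2 → 2(2), carry out 0
  col 3: 0(0) + 0(0) + 0 (carry in) = 0 → 0(0), carry out 0
Reading digits MSB→LSB: 0290
Strip leading zeros: 290
= 0x290


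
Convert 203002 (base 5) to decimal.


Positional values (base 5):
  2 × 5^0 = 2 × 1 = 2
  0 × 5^1 = 0 × 5 = 0
  0 × 5^2 = 0 × 25 = 0
  3 × 5^3 = 3 × 125 = 375
  0 × 5^4 = 0 × 625 = 0
  2 × 5^5 = 2 × 3125 = 6250
Sum = 2 + 0 + 0 + 375 + 0 + 6250
= 6627


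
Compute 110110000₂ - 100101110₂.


Align and subtract column by column (LSB to MSB, borrowing when needed):
  110110000
- 100101110
  ---------
  col 0: (0 - 0 borrow-in) - 0 → 0 - 0 = 0, borrow out 0
  col 1: (0 - 0 borrow-in) - 1 → borrow from next column: (0+2) - 1 = 1, borrow out 1
  col 2: (0 - 1 borrow-in) - 1 → borrow from next column: (-1+2) - 1 = 0, borrow out 1
  col 3: (0 - 1 borrow-in) - 1 → borrow from next column: (-1+2) - 1 = 0, borrow out 1
  col 4: (1 - 1 borrow-in) - 0 → 0 - 0 = 0, borrow out 0
  col 5: (1 - 0 borrow-in) - 1 → 1 - 1 = 0, borrow out 0
  col 6: (0 - 0 borrow-in) - 0 → 0 - 0 = 0, borrow out 0
  col 7: (1 - 0 borrow-in) - 0 → 1 - 0 = 1, borrow out 0
  col 8: (1 - 0 borrow-in) - 1 → 1 - 1 = 0, borrow out 0
Reading bits MSB→LSB: 010000010
Strip leading zeros: 10000010
= 10000010


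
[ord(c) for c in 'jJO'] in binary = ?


String: 'jJO'  (3 characters)
Per-character ASCII lookup:
  'j': lowercase starts at 97: 'j' = 97 + 9 = 106 → 1101010
  'J': uppercase starts at 65: 'J' = 65 + 9 = 74 → 1001010
  'O': uppercase starts at 65: 'O' = 65 + 14 = 79 → 1001111
= 1101010 1001010 1001111


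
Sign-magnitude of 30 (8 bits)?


Sign bit: 0 (positive)
Magnitude: 30 = 0011110
= 00011110


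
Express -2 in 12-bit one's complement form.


Original: 000000000010
Invert all bits:
  bit 0: 0 → 1
  bit 1: 0 → 1
  bit 2: 0 → 1
  bit 3: 0 → 1
  bit 4: 0 → 1
  bit 5: 0 → 1
  bit 6: 0 → 1
  bit 7: 0 → 1
  bit 8: 0 → 1
  bit 9: 0 → 1
  bit 10: 1 → 0
  bit 11: 0 → 1
= 111111111101


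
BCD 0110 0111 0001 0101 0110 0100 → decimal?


Each 4-bit group → digit:
  0110 → 6
  0111 → 7
  0001 → 1
  0101 → 5
  0110 → 6
  0100 → 4
= 671564


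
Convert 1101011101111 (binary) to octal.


Group into 3-bit groups: 001101011101111
  001 = 1
  101 = 5
  011 = 3
  101 = 5
  111 = 7
= 0o15357


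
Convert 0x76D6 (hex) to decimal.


Positional values:
Position 0: 6 × 16^0 = 6 × 1 = 6
Position 1: D × 16^1 = 13 × 16 = 208
Position 2: 6 × 16^2 = 6 × 256 = 1536
Position 3: 7 × 16^3 = 7 × 4096 = 28672
Sum = 6 + 208 + 1536 + 28672
= 30422


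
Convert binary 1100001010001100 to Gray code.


Binary: 1100001010001100
Gray code: G = B XOR (B >> 1)
B >> 1 = 0110000101000110
1100001010001100 XOR 0110000101000110:
  1 XOR 0 = 1
  1 XOR 1 = 0
  0 XOR 1 = 1
  0 XOR 0 = 0
  0 XOR 0 = 0
  0 XOR 0 = 0
  1 XOR 0 = 1
  0 XOR 1 = 1
  1 XOR 0 = 1
  0 XOR 1 = 1
  0 XOR 0 = 0
  0 XOR 0 = 0
  1 XOR 0 = 1
  1 XOR 1 = 0
  0 XOR 1 = 1
  0 XOR 0 = 0
= 1010001111001010


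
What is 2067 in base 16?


Divide by 16 repeatedly:
2067 ÷ 16 = 129 remainder 3 (3)
129 ÷ 16 = 8 remainder 1 (1)
8 ÷ 16 = 0 remainder 8 (8)
Reading remainders bottom-up:
= 0x813


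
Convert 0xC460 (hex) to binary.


Each hex digit → 4 binary bits:
  C = 1100
  4 = 0100
  6 = 0110
  0 = 0000
Concatenate: 1100 0100 0110 0000
= 1100010001100000


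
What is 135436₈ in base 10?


Positional values:
Position 0: 6 × 8^0 = 6
Position 1: 3 × 8^1 = 24
Position 2: 4 × 8^2 = 256
Position 3: 5 × 8^3 = 2560
Position 4: 3 × 8^4 = 12288
Position 5: 1 × 8^5 = 32768
Sum = 6 + 24 + 256 + 2560 + 12288 + 32768
= 47902


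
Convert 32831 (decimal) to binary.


Divide by 2 repeatedly:
32831 ÷ 2 = 16415 remainder 1
16415 ÷ 2 = 8207 remainder 1
8207 ÷ 2 = 4103 remainder 1
4103 ÷ 2 = 2051 remainder 1
2051 ÷ 2 = 1025 remainder 1
1025 ÷ 2 = 512 remainder 1
512 ÷ 2 = 256 remainder 0
256 ÷ 2 = 128 remainder 0
128 ÷ 2 = 64 remainder 0
64 ÷ 2 = 32 remainder 0
32 ÷ 2 = 16 remainder 0
16 ÷ 2 = 8 remainder 0
8 ÷ 2 = 4 remainder 0
4 ÷ 2 = 2 remainder 0
2 ÷ 2 = 1 remainder 0
1 ÷ 2 = 0 remainder 1
Reading remainders bottom-up:
= 1000000000111111


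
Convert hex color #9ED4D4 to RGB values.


Hex: #9ED4D4
R = 9E₁₆ = 158
G = D4₁₆ = 212
B = D4₁₆ = 212
= RGB(158, 212, 212)


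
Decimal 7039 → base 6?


Divide by 6 repeatedly:
7039 ÷ 6 = 1173 remainder 1
1173 ÷ 6 = 195 remainder 3
195 ÷ 6 = 32 remainder 3
32 ÷ 6 = 5 remainder 2
5 ÷ 6 = 0 remainder 5
Reading remainders bottom-up:
= 52331


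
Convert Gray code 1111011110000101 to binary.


Gray code: 1111011110000101
MSB stays the same: 1
Each subsequent bit = prev_binary XOR current_gray:
  B[1] = 1 XOR 1 = 0
  B[2] = 0 XOR 1 = 1
  B[3] = 1 XOR 1 = 0
  B[4] = 0 XOR 0 = 0
  B[5] = 0 XOR 1 = 1
  B[6] = 1 XOR 1 = 0
  B[7] = 0 XOR 1 = 1
  B[8] = 1 XOR 1 = 0
  B[9] = 0 XOR 0 = 0
  B[10] = 0 XOR 0 = 0
  B[11] = 0 XOR 0 = 0
  B[12] = 0 XOR 0 = 0
  B[13] = 0 XOR 1 = 1
  B[14] = 1 XOR 0 = 1
  B[15] = 1 XOR 1 = 0
= 1010010100000110 (42246 decimal)


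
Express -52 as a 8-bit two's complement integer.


Original: 00110100
Step 1 - Invert all bits: 11001011
Step 2 - Add 1: 11001011 + 1
= 11001100 (represents -52)


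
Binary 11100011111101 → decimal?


Positional values:
Bit 0: 1 × 2^0 = 1
Bit 2: 1 × 2^2 = 4
Bit 3: 1 × 2^3 = 8
Bit 4: 1 × 2^4 = 16
Bit 5: 1 × 2^5 = 32
Bit 6: 1 × 2^6 = 64
Bit 7: 1 × 2^7 = 128
Bit 11: 1 × 2^11 = 2048
Bit 12: 1 × 2^12 = 4096
Bit 13: 1 × 2^13 = 8192
Sum = 1 + 4 + 8 + 16 + 32 + 64 + 128 + 2048 + 4096 + 8192
= 14589


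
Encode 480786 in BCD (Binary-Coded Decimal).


Each digit → 4-bit binary:
  4 → 0100
  8 → 1000
  0 → 0000
  7 → 0111
  8 → 1000
  6 → 0110
= 0100 1000 0000 0111 1000 0110


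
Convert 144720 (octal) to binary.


Each octal digit → 3 binary bits:
  1 = 001
  4 = 100
  4 = 100
  7 = 111
  2 = 010
  0 = 000
Concatenate: 001 100 100 111 010 000
= 001100100111010000


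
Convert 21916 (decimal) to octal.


Divide by 8 repeatedly:
21916 ÷ 8 = 2739 remainder 4
2739 ÷ 8 = 342 remainder 3
342 ÷ 8 = 42 remainder 6
42 ÷ 8 = 5 remainder 2
5 ÷ 8 = 0 remainder 5
Reading remainders bottom-up:
= 0o52634


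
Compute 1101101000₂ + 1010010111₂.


Align and add column by column (LSB to MSB, carry propagating):
  01101101000
+ 01010010111
  -----------
  col 0: 0 + 1 + 0 (carry in) = 1 → bit 1, carry out 0
  col 1: 0 + 1 + 0 (carry in) = 1 → bit 1, carry out 0
  col 2: 0 + 1 + 0 (carry in) = 1 → bit 1, carry out 0
  col 3: 1 + 0 + 0 (carry in) = 1 → bit 1, carry out 0
  col 4: 0 + 1 + 0 (carry in) = 1 → bit 1, carry out 0
  col 5: 1 + 0 + 0 (carry in) = 1 → bit 1, carry out 0
  col 6: 1 + 0 + 0 (carry in) = 1 → bit 1, carry out 0
  col 7: 0 + 1 + 0 (carry in) = 1 → bit 1, carry out 0
  col 8: 1 + 0 + 0 (carry in) = 1 → bit 1, carry out 0
  col 9: 1 + 1 + 0 (carry in) = 2 → bit 0, carry out 1
  col 10: 0 + 0 + 1 (carry in) = 1 → bit 1, carry out 0
Reading bits MSB→LSB: 10111111111
Strip leading zeros: 10111111111
= 10111111111


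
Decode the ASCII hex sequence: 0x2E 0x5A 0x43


Codes (hex): 0x2E 0x5A 0x43
Per-code ASCII lookup:
  0x2E = 46  (special character) → '.'
  0x5A = 90  (range 65-90: uppercase, 90 - 65 = 25) → 'Z'
  0x43 = 67  (range 65-90: uppercase, 67 - 65 = 2) → 'C'
= '.ZC'


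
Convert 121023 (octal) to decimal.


Positional values:
Position 0: 3 × 8^0 = 3
Position 1: 2 × 8^1 = 16
Position 2: 0 × 8^2 = 0
Position 3: 1 × 8^3 = 512
Position 4: 2 × 8^4 = 8192
Position 5: 1 × 8^5 = 32768
Sum = 3 + 16 + 0 + 512 + 8192 + 32768
= 41491


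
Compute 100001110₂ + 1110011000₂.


Align and add column by column (LSB to MSB, carry propagating):
  00100001110
+ 01110011000
  -----------
  col 0: 0 + 0 + 0 (carry in) = 0 → bit 0, carry out 0
  col 1: 1 + 0 + 0 (carry in) = 1 → bit 1, carry out 0
  col 2: 1 + 0 + 0 (carry in) = 1 → bit 1, carry out 0
  col 3: 1 + 1 + 0 (carry in) = 2 → bit 0, carry out 1
  col 4: 0 + 1 + 1 (carry in) = 2 → bit 0, carry out 1
  col 5: 0 + 0 + 1 (carry in) = 1 → bit 1, carry out 0
  col 6: 0 + 0 + 0 (carry in) = 0 → bit 0, carry out 0
  col 7: 0 + 1 + 0 (carry in) = 1 → bit 1, carry out 0
  col 8: 1 + 1 + 0 (carry in) = 2 → bit 0, carry out 1
  col 9: 0 + 1 + 1 (carry in) = 2 → bit 0, carry out 1
  col 10: 0 + 0 + 1 (carry in) = 1 → bit 1, carry out 0
Reading bits MSB→LSB: 10010100110
Strip leading zeros: 10010100110
= 10010100110


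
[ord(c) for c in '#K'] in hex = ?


String: '#K'  (2 characters)
Per-character ASCII lookup:
  '#': special character: '#' = 35 → 0x23
  'K': uppercase starts at 65: 'K' = 65 + 10 = 75 → 0x4B
= 0x23 0x4B
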